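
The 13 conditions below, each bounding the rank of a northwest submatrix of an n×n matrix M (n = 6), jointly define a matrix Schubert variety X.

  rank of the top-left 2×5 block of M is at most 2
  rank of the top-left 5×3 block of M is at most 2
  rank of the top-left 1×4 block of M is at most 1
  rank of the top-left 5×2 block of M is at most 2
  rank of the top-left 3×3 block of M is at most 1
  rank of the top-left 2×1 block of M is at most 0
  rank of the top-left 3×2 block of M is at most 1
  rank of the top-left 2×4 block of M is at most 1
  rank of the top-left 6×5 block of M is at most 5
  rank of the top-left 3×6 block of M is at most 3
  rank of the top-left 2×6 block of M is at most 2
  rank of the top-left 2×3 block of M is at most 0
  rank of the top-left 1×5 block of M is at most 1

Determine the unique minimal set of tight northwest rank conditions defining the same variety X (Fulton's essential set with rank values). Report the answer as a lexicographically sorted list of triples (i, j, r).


Rank table r_w(6×6) implied by the 13 constraints:

  i=1: 0, 0, 0, 1, 1, 1
  i=2: 0, 0, 0, 1, 2, 2
  i=3: 1, 1, 1, 2, 3, 3
  i=4: 1, 2, 2, 3, 4, 4
  i=5: 1, 2, 2, 3, 4, 5
  i=6: 1, 2, 3, 4, 5, 6

hence w(1..6) = (4, 5, 1, 2, 6, 3).

Fulton essential set (2 of the 7 Rothe cells):

[(2, 3, 0), (5, 3, 2)]


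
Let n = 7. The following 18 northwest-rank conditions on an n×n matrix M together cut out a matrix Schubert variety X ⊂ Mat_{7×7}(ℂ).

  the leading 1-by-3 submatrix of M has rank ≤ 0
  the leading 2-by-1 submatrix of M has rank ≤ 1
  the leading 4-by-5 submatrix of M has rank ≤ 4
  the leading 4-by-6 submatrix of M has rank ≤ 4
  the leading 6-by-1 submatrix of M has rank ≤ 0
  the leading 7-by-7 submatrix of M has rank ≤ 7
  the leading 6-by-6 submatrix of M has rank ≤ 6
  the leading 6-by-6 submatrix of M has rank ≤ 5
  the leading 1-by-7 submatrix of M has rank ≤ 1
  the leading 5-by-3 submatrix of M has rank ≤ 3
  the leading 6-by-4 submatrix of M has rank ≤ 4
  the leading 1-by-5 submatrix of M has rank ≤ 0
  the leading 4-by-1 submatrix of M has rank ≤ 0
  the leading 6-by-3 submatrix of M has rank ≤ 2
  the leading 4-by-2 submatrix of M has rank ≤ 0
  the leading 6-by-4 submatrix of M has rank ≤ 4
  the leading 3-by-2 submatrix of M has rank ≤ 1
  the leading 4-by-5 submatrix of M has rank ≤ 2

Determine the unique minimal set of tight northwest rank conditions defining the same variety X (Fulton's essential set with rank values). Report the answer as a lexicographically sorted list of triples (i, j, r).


Propagating the 18 rank bounds to every northwest block:

  0 | 0 | 0 | 0 | 0 | 1 | 1
  0 | 0 | 1 | 1 | 1 | 2 | 2
  0 | 0 | 1 | 2 | 2 | 3 | 3
  0 | 0 | 1 | 2 | 2 | 3 | 4
  0 | 1 | 2 | 3 | 3 | 4 | 5
  0 | 1 | 2 | 3 | 4 | 5 | 6
  1 | 2 | 3 | 4 | 5 | 6 | 7

so w = (6, 3, 4, 7, 2, 5, 1).

D(w) has 14 cells with 4 SE-corners; essential set:

[(1, 5, 0), (4, 2, 0), (4, 5, 2), (6, 1, 0)]


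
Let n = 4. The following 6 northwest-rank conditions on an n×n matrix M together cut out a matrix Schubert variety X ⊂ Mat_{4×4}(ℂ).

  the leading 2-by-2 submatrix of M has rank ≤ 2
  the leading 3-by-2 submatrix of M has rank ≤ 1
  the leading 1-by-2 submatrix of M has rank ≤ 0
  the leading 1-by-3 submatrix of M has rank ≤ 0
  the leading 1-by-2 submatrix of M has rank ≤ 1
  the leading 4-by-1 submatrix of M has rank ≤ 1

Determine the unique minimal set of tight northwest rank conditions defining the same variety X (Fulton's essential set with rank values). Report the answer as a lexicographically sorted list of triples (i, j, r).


The tightest implied rank at each (i,j), from the 6 conditions:

  R[1]: 0 0 0 1
  R[2]: 1 1 1 2
  R[3]: 1 1 2 3
  R[4]: 1 2 3 4

the unique w with this rank table is (4, 1, 3, 2).

Rothe diagram D(w) (4 cells), 2 SE-corners (essential conditions):

[(1, 3, 0), (3, 2, 1)]


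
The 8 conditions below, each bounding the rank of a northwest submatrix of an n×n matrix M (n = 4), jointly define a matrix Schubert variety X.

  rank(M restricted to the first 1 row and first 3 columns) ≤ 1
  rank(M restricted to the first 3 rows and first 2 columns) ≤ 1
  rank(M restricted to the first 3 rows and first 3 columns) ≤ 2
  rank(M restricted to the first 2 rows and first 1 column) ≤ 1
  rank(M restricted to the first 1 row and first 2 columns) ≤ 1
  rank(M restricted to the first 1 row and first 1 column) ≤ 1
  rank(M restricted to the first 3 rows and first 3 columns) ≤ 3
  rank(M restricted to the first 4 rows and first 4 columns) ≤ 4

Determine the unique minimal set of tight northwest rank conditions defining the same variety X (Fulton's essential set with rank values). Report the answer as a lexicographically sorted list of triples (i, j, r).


Rank table r_w(4×4) implied by the 8 constraints:

  1, 1, 1, 1
  1, 1, 2, 2
  1, 1, 2, 3
  1, 2, 3, 4

second differences of R give the permutation w = (1, 3, 4, 2).

|D(w)|=2, |Ess(w)|=1:

[(3, 2, 1)]


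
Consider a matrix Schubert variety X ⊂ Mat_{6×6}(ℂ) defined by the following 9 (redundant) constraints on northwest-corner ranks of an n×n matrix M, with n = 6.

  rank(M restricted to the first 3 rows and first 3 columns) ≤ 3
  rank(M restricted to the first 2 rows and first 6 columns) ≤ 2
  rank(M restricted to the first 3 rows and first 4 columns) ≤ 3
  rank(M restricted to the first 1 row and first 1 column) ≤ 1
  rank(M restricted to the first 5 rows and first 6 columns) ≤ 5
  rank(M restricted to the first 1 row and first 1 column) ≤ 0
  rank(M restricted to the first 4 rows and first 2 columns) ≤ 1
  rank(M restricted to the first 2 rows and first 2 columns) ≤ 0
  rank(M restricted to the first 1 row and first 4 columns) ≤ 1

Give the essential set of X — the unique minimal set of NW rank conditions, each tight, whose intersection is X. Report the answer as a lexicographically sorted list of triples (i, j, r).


Computing R[i][j] = min implied NW-rank bound (n=6, 9 conditions):

  row 1: 0 | 0 | 1 | 1 | 1 | 1
  row 2: 0 | 0 | 1 | 2 | 2 | 2
  row 3: 1 | 1 | 2 | 3 | 3 | 3
  row 4: 1 | 1 | 2 | 3 | 4 | 4
  row 5: 1 | 2 | 3 | 4 | 5 | 5
  row 6: 1 | 2 | 3 | 4 | 5 | 6

so w = (3, 4, 1, 5, 2, 6).

2 SE-corners of the 5-cell Rothe diagram give Ess(w):

[(2, 2, 0), (4, 2, 1)]


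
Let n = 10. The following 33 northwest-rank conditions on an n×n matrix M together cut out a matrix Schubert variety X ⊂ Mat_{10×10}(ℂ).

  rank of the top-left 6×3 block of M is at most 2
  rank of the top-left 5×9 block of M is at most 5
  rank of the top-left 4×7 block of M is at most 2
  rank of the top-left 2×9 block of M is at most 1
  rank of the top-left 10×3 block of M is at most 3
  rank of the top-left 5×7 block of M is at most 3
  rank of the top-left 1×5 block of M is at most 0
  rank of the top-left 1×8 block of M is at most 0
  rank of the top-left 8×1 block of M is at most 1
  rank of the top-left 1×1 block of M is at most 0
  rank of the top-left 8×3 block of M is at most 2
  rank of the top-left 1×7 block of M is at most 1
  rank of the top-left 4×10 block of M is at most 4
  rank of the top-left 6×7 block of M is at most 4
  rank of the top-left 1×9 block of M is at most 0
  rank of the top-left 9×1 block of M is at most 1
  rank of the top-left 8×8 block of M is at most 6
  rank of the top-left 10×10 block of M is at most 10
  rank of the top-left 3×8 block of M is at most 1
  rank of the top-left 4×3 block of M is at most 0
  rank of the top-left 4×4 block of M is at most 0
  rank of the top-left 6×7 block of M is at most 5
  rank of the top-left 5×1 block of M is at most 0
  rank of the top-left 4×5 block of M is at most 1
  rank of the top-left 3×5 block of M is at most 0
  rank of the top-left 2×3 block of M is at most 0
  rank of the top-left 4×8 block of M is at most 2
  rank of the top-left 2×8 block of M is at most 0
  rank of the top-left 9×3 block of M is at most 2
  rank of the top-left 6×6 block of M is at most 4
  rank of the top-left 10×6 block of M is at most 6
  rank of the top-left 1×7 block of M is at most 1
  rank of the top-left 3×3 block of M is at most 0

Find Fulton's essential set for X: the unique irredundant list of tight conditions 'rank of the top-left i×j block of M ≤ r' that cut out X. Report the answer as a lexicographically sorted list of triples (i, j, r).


Reconstructing r_w from the 33 given conditions:

  0, 0, 0, 0, 0, 0, 0, 0, 0, 1
  0, 0, 0, 0, 0, 0, 0, 0, 1, 2
  0, 0, 0, 0, 0, 1, 1, 1, 2, 3
  0, 0, 0, 0, 1, 2, 2, 2, 3, 4
  0, 1, 1, 1, 2, 3, 3, 3, 4, 5
  1, 2, 2, 2, 3, 4, 4, 4, 5, 6
  1, 2, 2, 3, 4, 5, 5, 5, 6, 7
  1, 2, 2, 3, 4, 5, 6, 6, 7, 8
  1, 2, 2, 3, 4, 5, 6, 7, 8, 9
  1, 2, 3, 4, 5, 6, 7, 8, 9, 10

giving w = (10, 9, 6, 5, 2, 1, 4, 7, 8, 3) via Δ²R.

ℓ(w)=30; the 6 essential cells (i,j,r):

[(1, 9, 0), (2, 8, 0), (3, 5, 0), (4, 4, 0), (5, 1, 0), (9, 3, 2)]


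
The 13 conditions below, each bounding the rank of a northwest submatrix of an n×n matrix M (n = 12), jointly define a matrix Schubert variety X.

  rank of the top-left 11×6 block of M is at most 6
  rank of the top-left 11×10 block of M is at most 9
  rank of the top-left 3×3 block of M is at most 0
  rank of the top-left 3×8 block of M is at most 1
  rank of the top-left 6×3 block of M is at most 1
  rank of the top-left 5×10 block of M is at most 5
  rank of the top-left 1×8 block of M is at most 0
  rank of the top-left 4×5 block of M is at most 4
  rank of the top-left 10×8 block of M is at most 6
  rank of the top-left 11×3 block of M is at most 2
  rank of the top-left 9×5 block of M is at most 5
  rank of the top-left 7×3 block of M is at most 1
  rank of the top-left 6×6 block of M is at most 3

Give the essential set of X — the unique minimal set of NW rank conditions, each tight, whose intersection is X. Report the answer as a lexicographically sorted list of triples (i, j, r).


Propagating the 13 rank bounds to every northwest block:

  row 1: 0 0 0 0 0 0 0 0 1 1 1 1
  row 2: 0 0 0 1 1 1 1 1 2 2 2 2
  row 3: 0 0 0 1 1 1 1 1 2 3 3 3
  row 4: 1 1 1 2 2 2 2 2 3 4 4 4
  row 5: 1 1 1 2 3 3 3 3 4 5 5 5
  row 6: 1 1 1 2 3 3 4 4 5 6 6 6
  row 7: 1 1 1 2 3 4 5 5 6 7 7 7
  row 8: 1 2 2 3 4 5 6 6 7 8 8 8
  row 9: 1 2 2 3 4 5 6 6 7 8 9 9
  row 10: 1 2 2 3 4 5 6 6 7 8 9 10
  row 11: 1 2 2 3 4 5 6 7 8 9 10 11
  row 12: 1 2 3 4 5 6 7 8 9 10 11 12

hence w(1..12) = (9, 4, 10, 1, 5, 7, 6, 2, 11, 12, 8, 3).

ℓ(w)=30; the 7 essential cells (i,j,r):

[(1, 8, 0), (3, 3, 0), (3, 8, 1), (6, 6, 3), (7, 3, 1), (10, 8, 6), (11, 3, 2)]


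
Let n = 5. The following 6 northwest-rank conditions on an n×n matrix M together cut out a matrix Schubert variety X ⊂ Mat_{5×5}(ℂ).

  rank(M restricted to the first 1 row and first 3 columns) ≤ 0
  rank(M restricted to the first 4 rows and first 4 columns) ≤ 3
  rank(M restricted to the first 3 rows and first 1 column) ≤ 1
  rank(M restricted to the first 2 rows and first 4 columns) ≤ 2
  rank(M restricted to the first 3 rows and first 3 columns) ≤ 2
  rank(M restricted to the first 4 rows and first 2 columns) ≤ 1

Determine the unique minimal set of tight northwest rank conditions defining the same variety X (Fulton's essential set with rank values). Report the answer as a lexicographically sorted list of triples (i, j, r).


Recovering R(i,j) via the rank-extension bound from the 6 conditions:

  row 1: 0 | 0 | 0 | 1 | 1
  row 2: 1 | 1 | 1 | 2 | 2
  row 3: 1 | 1 | 2 | 3 | 3
  row 4: 1 | 1 | 2 | 3 | 4
  row 5: 1 | 2 | 3 | 4 | 5

giving w = (4, 1, 3, 5, 2) via Δ²R.

D(w) has 5 cells with 2 SE-corners; essential set:

[(1, 3, 0), (4, 2, 1)]


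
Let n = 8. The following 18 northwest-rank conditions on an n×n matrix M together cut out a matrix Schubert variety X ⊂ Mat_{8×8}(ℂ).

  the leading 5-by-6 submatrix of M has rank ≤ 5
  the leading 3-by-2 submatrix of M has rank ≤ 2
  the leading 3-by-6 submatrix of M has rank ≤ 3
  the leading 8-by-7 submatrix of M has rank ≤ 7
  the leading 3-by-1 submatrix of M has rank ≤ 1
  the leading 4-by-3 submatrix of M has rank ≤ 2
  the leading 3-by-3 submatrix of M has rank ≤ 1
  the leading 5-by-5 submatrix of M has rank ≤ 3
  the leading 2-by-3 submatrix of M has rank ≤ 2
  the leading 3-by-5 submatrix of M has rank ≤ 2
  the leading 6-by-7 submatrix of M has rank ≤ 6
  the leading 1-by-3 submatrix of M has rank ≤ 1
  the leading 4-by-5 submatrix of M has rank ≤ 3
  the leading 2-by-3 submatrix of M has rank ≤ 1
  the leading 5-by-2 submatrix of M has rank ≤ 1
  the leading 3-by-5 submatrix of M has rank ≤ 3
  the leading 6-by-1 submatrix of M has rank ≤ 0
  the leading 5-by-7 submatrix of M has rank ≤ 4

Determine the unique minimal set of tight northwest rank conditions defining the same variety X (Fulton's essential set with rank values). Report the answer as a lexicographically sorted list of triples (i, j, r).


Recovering R(i,j) via the rank-extension bound from the 18 conditions:

  R[1]: 0 | 1 | 1 | 1 | 1 | 1 | 1 | 1
  R[2]: 0 | 1 | 1 | 2 | 2 | 2 | 2 | 2
  R[3]: 0 | 1 | 1 | 2 | 2 | 3 | 3 | 3
  R[4]: 0 | 1 | 2 | 3 | 3 | 4 | 4 | 4
  R[5]: 0 | 1 | 2 | 3 | 3 | 4 | 4 | 5
  R[6]: 0 | 1 | 2 | 3 | 4 | 5 | 5 | 6
  R[7]: 1 | 2 | 3 | 4 | 5 | 6 | 6 | 7
  R[8]: 1 | 2 | 3 | 4 | 5 | 6 | 7 | 8

hence w(1..8) = (2, 4, 6, 3, 8, 5, 1, 7).

|D(w)|=11, |Ess(w)|=5:

[(3, 3, 1), (3, 5, 2), (5, 5, 3), (5, 7, 4), (6, 1, 0)]


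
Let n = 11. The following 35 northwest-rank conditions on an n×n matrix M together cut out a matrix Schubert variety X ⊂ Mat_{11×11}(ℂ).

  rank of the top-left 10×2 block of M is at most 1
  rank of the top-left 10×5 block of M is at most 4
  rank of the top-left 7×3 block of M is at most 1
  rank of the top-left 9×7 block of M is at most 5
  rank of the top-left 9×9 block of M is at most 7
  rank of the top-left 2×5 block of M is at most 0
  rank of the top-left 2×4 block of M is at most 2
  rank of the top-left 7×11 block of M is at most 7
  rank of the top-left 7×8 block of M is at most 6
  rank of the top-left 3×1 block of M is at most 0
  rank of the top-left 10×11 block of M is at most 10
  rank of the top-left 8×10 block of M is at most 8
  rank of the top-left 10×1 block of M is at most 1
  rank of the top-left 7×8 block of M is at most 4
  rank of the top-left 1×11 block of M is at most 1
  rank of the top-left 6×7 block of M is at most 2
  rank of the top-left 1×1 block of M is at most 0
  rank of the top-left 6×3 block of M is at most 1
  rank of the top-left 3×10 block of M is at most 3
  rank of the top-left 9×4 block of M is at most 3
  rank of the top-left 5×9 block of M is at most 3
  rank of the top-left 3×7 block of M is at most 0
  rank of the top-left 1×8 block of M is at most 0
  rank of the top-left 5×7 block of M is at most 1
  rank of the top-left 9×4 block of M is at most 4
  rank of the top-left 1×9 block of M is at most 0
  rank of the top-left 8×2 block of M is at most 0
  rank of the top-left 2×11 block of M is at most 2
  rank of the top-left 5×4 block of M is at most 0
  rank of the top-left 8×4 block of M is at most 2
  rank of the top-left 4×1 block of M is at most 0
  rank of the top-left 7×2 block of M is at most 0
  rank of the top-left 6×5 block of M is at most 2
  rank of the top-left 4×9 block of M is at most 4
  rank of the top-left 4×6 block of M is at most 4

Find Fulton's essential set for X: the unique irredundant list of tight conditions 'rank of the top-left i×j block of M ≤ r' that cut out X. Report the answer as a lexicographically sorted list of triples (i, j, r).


Propagating the 35 rank bounds to every northwest block:

  row 1: 0 0 0 0 0 0 0 0 0 1 1
  row 2: 0 0 0 0 0 0 0 1 1 2 2
  row 3: 0 0 0 0 0 0 0 1 2 3 3
  row 4: 0 0 0 0 1 1 1 2 3 4 4
  row 5: 0 0 0 0 1 1 1 2 3 4 5
  row 6: 0 0 1 1 2 2 2 3 4 5 6
  row 7: 0 0 1 2 3 3 3 4 5 6 7
  row 8: 0 0 1 2 3 4 4 5 6 7 8
  row 9: 1 1 2 3 4 5 5 6 7 8 9
  row 10: 1 1 2 3 4 5 6 7 8 9 10
  row 11: 1 2 3 4 5 6 7 8 9 10 11

reading off 1-entries of Δ²R: w = (10, 8, 9, 5, 11, 3, 4, 6, 1, 7, 2).

6 SE-corners of the 40-cell Rothe diagram give Ess(w):

[(1, 9, 0), (3, 7, 0), (5, 4, 0), (5, 7, 1), (8, 2, 0), (10, 2, 1)]


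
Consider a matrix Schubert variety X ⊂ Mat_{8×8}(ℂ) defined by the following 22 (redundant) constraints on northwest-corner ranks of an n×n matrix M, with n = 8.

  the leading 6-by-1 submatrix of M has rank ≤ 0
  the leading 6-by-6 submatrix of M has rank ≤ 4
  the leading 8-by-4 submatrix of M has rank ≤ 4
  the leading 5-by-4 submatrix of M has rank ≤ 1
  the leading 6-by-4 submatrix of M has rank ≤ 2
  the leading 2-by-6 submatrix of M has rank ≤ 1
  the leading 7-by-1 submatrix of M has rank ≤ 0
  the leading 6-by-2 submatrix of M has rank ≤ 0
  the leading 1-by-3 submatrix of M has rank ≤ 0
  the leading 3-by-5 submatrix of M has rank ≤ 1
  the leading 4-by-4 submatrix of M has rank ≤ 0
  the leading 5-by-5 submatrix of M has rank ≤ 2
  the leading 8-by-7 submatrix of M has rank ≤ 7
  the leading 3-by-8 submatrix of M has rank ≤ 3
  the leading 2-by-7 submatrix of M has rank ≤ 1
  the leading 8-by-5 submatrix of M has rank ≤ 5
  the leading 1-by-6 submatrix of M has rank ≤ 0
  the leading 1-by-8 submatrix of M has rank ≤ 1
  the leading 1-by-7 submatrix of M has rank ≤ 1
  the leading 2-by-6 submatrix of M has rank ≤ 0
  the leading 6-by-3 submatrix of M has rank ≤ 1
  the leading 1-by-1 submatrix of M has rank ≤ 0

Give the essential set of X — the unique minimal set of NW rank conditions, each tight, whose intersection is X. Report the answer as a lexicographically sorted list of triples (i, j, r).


Reconstructing r_w from the 22 given conditions:

  R[1]: 0, 0, 0, 0, 0, 0, 1, 1
  R[2]: 0, 0, 0, 0, 0, 0, 1, 2
  R[3]: 0, 0, 0, 0, 1, 1, 2, 3
  R[4]: 0, 0, 0, 0, 1, 2, 3, 4
  R[5]: 0, 0, 1, 1, 2, 3, 4, 5
  R[6]: 0, 0, 1, 2, 3, 4, 5, 6
  R[7]: 0, 1, 2, 3, 4, 5, 6, 7
  R[8]: 1, 2, 3, 4, 5, 6, 7, 8

the unique w with this rank table is (7, 8, 5, 6, 3, 4, 2, 1).

D(w) has 25 cells with 4 SE-corners; essential set:

[(2, 6, 0), (4, 4, 0), (6, 2, 0), (7, 1, 0)]


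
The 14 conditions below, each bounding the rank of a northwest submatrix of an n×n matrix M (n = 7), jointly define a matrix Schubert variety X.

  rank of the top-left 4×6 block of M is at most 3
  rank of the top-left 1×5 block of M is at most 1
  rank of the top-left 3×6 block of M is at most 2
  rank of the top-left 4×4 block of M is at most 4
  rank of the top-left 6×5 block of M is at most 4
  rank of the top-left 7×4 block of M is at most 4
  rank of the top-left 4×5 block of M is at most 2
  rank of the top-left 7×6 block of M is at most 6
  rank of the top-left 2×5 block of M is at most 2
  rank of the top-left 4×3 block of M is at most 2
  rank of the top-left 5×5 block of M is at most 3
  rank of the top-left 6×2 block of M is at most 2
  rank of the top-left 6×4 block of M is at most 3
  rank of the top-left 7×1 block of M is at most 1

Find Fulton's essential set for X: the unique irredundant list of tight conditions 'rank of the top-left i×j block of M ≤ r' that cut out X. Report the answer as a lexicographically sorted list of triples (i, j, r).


Reconstructing r_w from the 14 given conditions:

  R[1]: 1  1  1  1  1  1  1
  R[2]: 1  2  2  2  2  2  2
  R[3]: 1  2  2  2  2  2  3
  R[4]: 1  2  2  2  2  3  4
  R[5]: 1  2  3  3  3  4  5
  R[6]: 1  2  3  3  4  5  6
  R[7]: 1  2  3  4  5  6  7

the unique w with this rank table is (1, 2, 7, 6, 3, 5, 4).

Fulton essential set (3 of the 8 Rothe cells):

[(3, 6, 2), (4, 5, 2), (6, 4, 3)]


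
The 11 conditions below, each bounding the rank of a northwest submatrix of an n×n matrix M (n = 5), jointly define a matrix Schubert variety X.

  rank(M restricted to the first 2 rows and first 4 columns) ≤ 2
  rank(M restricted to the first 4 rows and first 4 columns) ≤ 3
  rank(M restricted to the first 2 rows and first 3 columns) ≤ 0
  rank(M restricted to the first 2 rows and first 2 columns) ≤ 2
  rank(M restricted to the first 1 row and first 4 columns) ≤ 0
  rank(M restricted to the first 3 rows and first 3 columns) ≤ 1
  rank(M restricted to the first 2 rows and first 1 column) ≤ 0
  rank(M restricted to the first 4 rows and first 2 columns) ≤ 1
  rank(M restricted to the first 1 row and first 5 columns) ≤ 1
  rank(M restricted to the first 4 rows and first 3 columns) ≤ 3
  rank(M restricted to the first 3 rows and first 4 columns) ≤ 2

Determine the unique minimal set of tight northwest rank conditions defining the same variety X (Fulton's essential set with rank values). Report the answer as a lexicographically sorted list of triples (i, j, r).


Reconstructing r_w from the 11 given conditions:

  i=1: 0, 0, 0, 0, 1
  i=2: 0, 0, 0, 1, 2
  i=3: 1, 1, 1, 2, 3
  i=4: 1, 1, 2, 3, 4
  i=5: 1, 2, 3, 4, 5

so w = (5, 4, 1, 3, 2).

ℓ(w)=8; the 3 essential cells (i,j,r):

[(1, 4, 0), (2, 3, 0), (4, 2, 1)]


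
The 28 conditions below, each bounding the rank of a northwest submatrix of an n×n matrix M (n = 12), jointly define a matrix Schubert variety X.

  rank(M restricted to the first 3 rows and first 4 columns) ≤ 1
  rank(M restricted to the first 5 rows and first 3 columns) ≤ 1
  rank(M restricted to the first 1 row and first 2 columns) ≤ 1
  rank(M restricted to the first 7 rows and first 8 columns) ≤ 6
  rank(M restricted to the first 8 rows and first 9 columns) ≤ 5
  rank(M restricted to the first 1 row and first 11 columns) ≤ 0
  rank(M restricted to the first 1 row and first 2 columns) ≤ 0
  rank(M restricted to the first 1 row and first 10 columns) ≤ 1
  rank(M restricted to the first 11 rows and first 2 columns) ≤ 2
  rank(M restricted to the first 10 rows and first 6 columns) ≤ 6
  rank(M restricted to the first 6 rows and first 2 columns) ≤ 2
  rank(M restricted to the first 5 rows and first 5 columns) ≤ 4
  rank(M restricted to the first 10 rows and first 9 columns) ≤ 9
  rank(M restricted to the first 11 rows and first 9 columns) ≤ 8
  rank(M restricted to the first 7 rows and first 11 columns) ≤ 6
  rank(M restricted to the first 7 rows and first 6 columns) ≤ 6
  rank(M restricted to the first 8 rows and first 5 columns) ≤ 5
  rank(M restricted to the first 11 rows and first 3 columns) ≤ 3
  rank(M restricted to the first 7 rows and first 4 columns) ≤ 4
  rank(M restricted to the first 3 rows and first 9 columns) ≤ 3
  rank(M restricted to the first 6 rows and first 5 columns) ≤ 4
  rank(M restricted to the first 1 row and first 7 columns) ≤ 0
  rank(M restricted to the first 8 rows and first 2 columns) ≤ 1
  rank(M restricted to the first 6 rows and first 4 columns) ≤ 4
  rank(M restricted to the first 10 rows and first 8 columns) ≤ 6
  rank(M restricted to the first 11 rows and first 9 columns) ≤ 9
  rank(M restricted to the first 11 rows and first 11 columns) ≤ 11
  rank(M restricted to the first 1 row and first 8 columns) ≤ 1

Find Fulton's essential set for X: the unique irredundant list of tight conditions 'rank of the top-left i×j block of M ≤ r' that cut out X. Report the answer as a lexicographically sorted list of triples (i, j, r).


Reconstructing r_w from the 28 given conditions:

  R[1]: 0, 0, 0, 0, 0, 0, 0, 0, 0, 0, 0, 1
  R[2]: 1, 1, 1, 1, 1, 1, 1, 1, 1, 1, 1, 2
  R[3]: 1, 1, 1, 1, 2, 2, 2, 2, 2, 2, 2, 3
  R[4]: 1, 1, 1, 2, 3, 3, 3, 3, 3, 3, 3, 4
  R[5]: 1, 1, 1, 2, 3, 4, 4, 4, 4, 4, 4, 5
  R[6]: 1, 1, 2, 3, 4, 5, 5, 5, 5, 5, 5, 6
  R[7]: 1, 1, 2, 3, 4, 5, 5, 5, 5, 6, 6, 7
  R[8]: 1, 1, 2, 3, 4, 5, 5, 5, 5, 6, 7, 8
  R[9]: 1, 2, 3, 4, 5, 6, 6, 6, 6, 7, 8, 9
  R[10]: 1, 2, 3, 4, 5, 6, 6, 6, 7, 8, 9, 10
  R[11]: 1, 2, 3, 4, 5, 6, 7, 7, 8, 9, 10, 11
  R[12]: 1, 2, 3, 4, 5, 6, 7, 8, 9, 10, 11, 12

reading off 1-entries of Δ²R: w = (12, 1, 5, 4, 6, 3, 10, 11, 2, 9, 7, 8).

Rothe diagram D(w) (29 cells), 6 SE-corners (essential conditions):

[(1, 11, 0), (3, 4, 1), (5, 3, 1), (8, 2, 1), (8, 9, 5), (10, 8, 6)]


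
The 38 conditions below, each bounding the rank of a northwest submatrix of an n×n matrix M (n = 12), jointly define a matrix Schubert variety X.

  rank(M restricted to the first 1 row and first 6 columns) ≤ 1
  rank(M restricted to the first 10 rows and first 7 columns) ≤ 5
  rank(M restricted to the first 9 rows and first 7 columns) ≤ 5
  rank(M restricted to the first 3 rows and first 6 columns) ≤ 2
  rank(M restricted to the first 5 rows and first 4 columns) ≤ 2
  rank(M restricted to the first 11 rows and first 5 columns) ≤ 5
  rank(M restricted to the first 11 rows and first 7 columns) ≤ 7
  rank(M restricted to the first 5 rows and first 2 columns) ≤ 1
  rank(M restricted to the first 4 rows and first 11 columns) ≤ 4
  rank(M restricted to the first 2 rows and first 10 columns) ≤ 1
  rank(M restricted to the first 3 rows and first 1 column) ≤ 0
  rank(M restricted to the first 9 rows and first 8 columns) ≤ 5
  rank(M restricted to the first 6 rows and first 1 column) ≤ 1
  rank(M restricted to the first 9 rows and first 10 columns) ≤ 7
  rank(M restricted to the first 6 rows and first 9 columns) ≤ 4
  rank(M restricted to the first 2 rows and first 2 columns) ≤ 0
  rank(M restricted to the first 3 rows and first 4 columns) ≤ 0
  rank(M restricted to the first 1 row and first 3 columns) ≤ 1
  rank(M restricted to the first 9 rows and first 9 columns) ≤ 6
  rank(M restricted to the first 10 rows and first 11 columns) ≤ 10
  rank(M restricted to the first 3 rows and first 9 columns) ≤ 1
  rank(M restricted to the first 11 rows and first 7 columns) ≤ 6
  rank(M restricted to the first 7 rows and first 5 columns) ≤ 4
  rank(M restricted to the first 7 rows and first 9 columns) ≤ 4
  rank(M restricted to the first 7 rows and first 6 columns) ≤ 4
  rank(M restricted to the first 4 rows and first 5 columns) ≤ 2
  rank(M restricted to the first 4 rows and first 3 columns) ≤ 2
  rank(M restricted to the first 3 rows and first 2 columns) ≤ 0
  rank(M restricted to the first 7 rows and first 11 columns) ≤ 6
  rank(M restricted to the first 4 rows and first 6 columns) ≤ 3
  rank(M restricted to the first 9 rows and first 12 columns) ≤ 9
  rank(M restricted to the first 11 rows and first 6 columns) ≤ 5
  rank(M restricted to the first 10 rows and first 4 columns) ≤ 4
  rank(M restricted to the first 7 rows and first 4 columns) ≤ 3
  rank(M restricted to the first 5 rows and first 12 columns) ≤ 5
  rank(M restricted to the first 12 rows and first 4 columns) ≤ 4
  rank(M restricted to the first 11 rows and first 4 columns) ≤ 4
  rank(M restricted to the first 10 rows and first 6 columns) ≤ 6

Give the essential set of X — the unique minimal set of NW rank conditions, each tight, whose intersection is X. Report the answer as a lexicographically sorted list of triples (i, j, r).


Reconstructing r_w from the 38 given conditions:

  0 | 0 | 0 | 0 | 1 | 1 | 1 | 1 | 1 | 1 | 1 | 1
  0 | 0 | 0 | 0 | 1 | 1 | 1 | 1 | 1 | 1 | 2 | 2
  0 | 0 | 0 | 0 | 1 | 1 | 1 | 1 | 1 | 2 | 3 | 3
  1 | 1 | 1 | 1 | 2 | 2 | 2 | 2 | 2 | 3 | 4 | 4
  1 | 1 | 2 | 2 | 3 | 3 | 3 | 3 | 3 | 4 | 5 | 5
  1 | 2 | 3 | 3 | 4 | 4 | 4 | 4 | 4 | 5 | 6 | 6
  1 | 2 | 3 | 3 | 4 | 4 | 4 | 4 | 4 | 5 | 6 | 7
  1 | 2 | 3 | 4 | 5 | 5 | 5 | 5 | 5 | 6 | 7 | 8
  1 | 2 | 3 | 4 | 5 | 5 | 5 | 5 | 6 | 7 | 8 | 9
  1 | 2 | 3 | 4 | 5 | 5 | 5 | 6 | 7 | 8 | 9 | 10
  1 | 2 | 3 | 4 | 5 | 5 | 6 | 7 | 8 | 9 | 10 | 11
  1 | 2 | 3 | 4 | 5 | 6 | 7 | 8 | 9 | 10 | 11 | 12

so w = (5, 11, 10, 1, 3, 2, 12, 4, 9, 8, 7, 6).

Rothe diagram D(w) (33 cells), 9 SE-corners (essential conditions):

[(2, 10, 1), (3, 4, 0), (3, 9, 1), (5, 2, 1), (7, 4, 3), (7, 9, 4), (9, 8, 5), (10, 7, 5), (11, 6, 5)]


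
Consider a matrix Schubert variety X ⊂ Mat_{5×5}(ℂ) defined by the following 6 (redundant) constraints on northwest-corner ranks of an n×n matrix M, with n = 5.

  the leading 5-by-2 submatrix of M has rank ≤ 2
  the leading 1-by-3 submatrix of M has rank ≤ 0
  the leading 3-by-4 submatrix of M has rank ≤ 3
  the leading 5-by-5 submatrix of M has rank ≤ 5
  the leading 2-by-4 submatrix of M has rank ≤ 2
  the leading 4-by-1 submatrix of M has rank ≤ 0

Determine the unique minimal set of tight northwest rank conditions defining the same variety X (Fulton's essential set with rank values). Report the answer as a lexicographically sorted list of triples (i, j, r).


Propagating the 6 rank bounds to every northwest block:

  row 1: 0 0 0 1 1
  row 2: 0 1 1 2 2
  row 3: 0 1 2 3 3
  row 4: 0 1 2 3 4
  row 5: 1 2 3 4 5

the unique w with this rank table is (4, 2, 3, 5, 1).

D(w) has 6 cells with 2 SE-corners; essential set:

[(1, 3, 0), (4, 1, 0)]


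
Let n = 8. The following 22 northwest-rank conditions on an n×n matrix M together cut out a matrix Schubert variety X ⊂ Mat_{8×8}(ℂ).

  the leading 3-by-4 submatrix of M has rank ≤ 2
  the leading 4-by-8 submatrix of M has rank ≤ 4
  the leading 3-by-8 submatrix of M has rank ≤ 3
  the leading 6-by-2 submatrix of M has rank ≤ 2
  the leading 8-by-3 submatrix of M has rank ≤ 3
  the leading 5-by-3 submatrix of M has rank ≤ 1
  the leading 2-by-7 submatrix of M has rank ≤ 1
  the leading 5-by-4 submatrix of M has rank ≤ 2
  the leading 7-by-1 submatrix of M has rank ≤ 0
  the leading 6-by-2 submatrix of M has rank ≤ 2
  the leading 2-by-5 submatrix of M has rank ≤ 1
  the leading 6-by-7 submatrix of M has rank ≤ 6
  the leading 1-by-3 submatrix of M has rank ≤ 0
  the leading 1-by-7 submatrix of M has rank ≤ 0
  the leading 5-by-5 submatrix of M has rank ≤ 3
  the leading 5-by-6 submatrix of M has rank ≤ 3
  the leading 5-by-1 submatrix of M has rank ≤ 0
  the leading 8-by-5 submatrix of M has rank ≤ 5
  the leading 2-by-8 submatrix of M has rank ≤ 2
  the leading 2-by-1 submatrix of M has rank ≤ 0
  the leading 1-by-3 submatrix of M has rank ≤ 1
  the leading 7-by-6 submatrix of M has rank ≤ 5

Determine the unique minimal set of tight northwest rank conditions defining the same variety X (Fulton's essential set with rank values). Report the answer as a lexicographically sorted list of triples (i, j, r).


The tightest implied rank at each (i,j), from the 22 conditions:

  R[1]: 0 | 0 | 0 | 0 | 0 | 0 | 0 | 1
  R[2]: 0 | 1 | 1 | 1 | 1 | 1 | 1 | 2
  R[3]: 0 | 1 | 1 | 2 | 2 | 2 | 2 | 3
  R[4]: 0 | 1 | 1 | 2 | 3 | 3 | 3 | 4
  R[5]: 0 | 1 | 1 | 2 | 3 | 3 | 4 | 5
  R[6]: 0 | 1 | 2 | 3 | 4 | 4 | 5 | 6
  R[7]: 0 | 1 | 2 | 3 | 4 | 5 | 6 | 7
  R[8]: 1 | 2 | 3 | 4 | 5 | 6 | 7 | 8

so w = (8, 2, 4, 5, 7, 3, 6, 1).

|D(w)|=17, |Ess(w)|=4:

[(1, 7, 0), (5, 3, 1), (5, 6, 3), (7, 1, 0)]


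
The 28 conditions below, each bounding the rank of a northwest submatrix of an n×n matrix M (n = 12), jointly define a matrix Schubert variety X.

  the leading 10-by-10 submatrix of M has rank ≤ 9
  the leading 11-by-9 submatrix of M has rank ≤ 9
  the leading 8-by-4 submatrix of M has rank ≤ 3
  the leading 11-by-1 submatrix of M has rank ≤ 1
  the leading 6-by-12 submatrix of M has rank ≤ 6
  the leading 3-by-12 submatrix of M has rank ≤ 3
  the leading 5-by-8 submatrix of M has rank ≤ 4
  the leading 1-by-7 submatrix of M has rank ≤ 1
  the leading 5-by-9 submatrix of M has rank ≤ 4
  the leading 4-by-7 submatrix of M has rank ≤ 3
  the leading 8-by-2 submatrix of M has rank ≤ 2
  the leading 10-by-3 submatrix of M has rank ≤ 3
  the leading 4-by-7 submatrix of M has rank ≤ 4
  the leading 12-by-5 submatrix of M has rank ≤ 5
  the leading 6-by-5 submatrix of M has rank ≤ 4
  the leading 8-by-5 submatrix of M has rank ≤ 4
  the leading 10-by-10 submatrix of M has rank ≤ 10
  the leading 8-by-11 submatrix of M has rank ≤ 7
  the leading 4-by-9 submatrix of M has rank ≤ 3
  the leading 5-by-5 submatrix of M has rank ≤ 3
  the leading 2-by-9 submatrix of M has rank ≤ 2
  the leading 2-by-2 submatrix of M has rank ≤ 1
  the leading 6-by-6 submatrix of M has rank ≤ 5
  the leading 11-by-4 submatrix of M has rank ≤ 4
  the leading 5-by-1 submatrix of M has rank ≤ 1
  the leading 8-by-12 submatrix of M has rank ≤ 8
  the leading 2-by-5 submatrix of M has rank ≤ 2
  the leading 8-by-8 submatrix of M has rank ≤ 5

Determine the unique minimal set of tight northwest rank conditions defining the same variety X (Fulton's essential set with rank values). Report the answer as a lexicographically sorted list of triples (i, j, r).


The tightest implied rank at each (i,j), from the 28 conditions:

  R[1]: 1 1 1 1 1 1 1 1 1 1 1 1
  R[2]: 1 1 2 2 2 2 2 2 2 2 2 2
  R[3]: 1 2 3 3 3 3 3 3 3 3 3 3
  R[4]: 1 2 3 3 3 3 3 3 3 4 4 4
  R[5]: 1 2 3 3 3 4 4 4 4 5 5 5
  R[6]: 1 2 3 3 4 5 5 5 5 6 6 6
  R[7]: 1 2 3 3 4 5 5 5 6 7 7 7
  R[8]: 1 2 3 3 4 5 5 5 6 7 7 8
  R[9]: 1 2 3 4 5 6 6 6 7 8 8 9
  R[10]: 1 2 3 4 5 6 7 7 8 9 9 10
  R[11]: 1 2 3 4 5 6 7 8 9 10 10 11
  R[12]: 1 2 3 4 5 6 7 8 9 10 11 12

giving w = (1, 3, 2, 10, 6, 5, 9, 12, 4, 7, 8, 11) via Δ²R.

D(w) has 17 cells with 6 SE-corners; essential set:

[(2, 2, 1), (4, 9, 3), (5, 5, 3), (8, 4, 3), (8, 8, 5), (8, 11, 7)]


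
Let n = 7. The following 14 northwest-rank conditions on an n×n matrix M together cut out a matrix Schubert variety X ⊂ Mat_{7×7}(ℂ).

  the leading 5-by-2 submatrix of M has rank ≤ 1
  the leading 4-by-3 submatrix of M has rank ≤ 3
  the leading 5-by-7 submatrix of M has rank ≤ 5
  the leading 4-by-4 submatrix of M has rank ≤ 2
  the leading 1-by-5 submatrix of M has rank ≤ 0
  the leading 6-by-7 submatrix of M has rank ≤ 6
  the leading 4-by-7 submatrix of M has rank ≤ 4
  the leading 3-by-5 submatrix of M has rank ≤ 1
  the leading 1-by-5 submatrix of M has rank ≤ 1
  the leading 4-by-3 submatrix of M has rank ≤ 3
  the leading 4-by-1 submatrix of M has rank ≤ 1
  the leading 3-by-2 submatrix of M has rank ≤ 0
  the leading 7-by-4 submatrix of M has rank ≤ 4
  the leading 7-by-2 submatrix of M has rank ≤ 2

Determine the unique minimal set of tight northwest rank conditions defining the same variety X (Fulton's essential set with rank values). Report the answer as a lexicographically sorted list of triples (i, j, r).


Propagating the 14 rank bounds to every northwest block:

  0 | 0 | 0 | 0 | 0 | 1 | 1
  0 | 0 | 1 | 1 | 1 | 2 | 2
  0 | 0 | 1 | 1 | 1 | 2 | 3
  1 | 1 | 2 | 2 | 2 | 3 | 4
  1 | 1 | 2 | 3 | 3 | 4 | 5
  1 | 2 | 3 | 4 | 4 | 5 | 6
  1 | 2 | 3 | 4 | 5 | 6 | 7

giving w = (6, 3, 7, 1, 4, 2, 5) via Δ²R.

Fulton essential set (4 of the 12 Rothe cells):

[(1, 5, 0), (3, 2, 0), (3, 5, 1), (5, 2, 1)]


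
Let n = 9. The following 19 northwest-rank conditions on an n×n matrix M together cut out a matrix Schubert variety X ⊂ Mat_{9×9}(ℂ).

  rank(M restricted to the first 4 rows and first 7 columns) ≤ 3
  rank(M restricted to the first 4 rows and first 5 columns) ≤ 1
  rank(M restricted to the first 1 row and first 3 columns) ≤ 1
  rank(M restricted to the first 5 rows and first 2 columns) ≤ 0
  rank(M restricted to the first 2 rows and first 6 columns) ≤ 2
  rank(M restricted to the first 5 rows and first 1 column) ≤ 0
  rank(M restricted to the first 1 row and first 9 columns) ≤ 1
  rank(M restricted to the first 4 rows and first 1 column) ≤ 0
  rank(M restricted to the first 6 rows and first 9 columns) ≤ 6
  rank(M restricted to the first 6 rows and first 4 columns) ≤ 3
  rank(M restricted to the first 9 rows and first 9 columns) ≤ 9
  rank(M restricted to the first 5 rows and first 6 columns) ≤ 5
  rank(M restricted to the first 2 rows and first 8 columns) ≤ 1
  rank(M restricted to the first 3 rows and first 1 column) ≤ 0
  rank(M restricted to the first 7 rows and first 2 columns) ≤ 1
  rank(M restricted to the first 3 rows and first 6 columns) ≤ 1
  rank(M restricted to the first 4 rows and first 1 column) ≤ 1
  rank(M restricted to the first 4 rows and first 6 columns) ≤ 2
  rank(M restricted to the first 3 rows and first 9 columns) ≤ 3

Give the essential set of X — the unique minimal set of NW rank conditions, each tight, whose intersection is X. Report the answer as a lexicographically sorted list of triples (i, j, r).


The tightest implied rank at each (i,j), from the 19 conditions:

  row 1: 0 | 0 | 1 | 1 | 1 | 1 | 1 | 1 | 1
  row 2: 0 | 0 | 1 | 1 | 1 | 1 | 1 | 1 | 2
  row 3: 0 | 0 | 1 | 1 | 1 | 1 | 2 | 2 | 3
  row 4: 0 | 0 | 1 | 1 | 1 | 2 | 3 | 3 | 4
  row 5: 0 | 0 | 1 | 2 | 2 | 3 | 4 | 4 | 5
  row 6: 1 | 1 | 2 | 3 | 3 | 4 | 5 | 5 | 6
  row 7: 1 | 1 | 2 | 3 | 4 | 5 | 6 | 6 | 7
  row 8: 1 | 2 | 3 | 4 | 5 | 6 | 7 | 7 | 8
  row 9: 1 | 2 | 3 | 4 | 5 | 6 | 7 | 8 | 9

so w = (3, 9, 7, 6, 4, 1, 5, 2, 8).

ℓ(w)=21; the 5 essential cells (i,j,r):

[(2, 8, 1), (3, 6, 1), (4, 5, 1), (5, 2, 0), (7, 2, 1)]


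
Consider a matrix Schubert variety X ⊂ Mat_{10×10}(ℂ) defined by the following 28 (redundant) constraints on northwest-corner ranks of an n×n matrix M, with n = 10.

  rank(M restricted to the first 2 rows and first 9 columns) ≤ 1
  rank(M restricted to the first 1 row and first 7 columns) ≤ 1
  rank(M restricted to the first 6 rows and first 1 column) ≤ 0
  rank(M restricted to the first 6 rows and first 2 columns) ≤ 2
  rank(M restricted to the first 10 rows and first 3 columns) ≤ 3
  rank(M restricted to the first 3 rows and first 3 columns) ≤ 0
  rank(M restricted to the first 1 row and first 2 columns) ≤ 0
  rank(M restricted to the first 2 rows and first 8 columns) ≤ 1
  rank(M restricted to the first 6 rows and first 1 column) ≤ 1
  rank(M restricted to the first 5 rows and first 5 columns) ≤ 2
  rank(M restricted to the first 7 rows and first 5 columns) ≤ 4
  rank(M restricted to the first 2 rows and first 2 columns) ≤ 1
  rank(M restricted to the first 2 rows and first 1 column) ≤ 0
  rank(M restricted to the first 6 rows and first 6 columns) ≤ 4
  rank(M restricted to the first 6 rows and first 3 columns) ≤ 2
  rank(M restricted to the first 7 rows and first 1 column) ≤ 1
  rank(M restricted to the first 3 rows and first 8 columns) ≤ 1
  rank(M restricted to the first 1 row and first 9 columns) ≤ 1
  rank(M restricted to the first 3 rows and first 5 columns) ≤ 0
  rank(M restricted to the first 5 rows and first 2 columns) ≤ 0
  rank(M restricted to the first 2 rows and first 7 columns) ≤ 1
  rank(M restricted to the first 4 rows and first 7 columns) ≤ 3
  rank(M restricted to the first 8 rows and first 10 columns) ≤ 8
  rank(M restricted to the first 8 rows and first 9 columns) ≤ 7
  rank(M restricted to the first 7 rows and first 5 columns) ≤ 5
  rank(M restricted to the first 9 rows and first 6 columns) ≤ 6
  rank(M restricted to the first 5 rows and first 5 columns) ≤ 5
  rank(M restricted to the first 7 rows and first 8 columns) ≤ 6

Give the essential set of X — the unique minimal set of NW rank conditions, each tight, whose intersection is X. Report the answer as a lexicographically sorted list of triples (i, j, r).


Recovering R(i,j) via the rank-extension bound from the 28 conditions:

  i=1: 0 | 0 | 0 | 0 | 0 | 1 | 1 | 1 | 1 | 1
  i=2: 0 | 0 | 0 | 0 | 0 | 1 | 1 | 1 | 1 | 2
  i=3: 0 | 0 | 0 | 0 | 0 | 1 | 1 | 1 | 2 | 3
  i=4: 0 | 0 | 1 | 1 | 1 | 2 | 2 | 2 | 3 | 4
  i=5: 0 | 0 | 1 | 2 | 2 | 3 | 3 | 3 | 4 | 5
  i=6: 0 | 1 | 2 | 3 | 3 | 4 | 4 | 4 | 5 | 6
  i=7: 1 | 2 | 3 | 4 | 4 | 5 | 5 | 5 | 6 | 7
  i=8: 1 | 2 | 3 | 4 | 5 | 6 | 6 | 6 | 7 | 8
  i=9: 1 | 2 | 3 | 4 | 5 | 6 | 7 | 7 | 8 | 9
  i=10: 1 | 2 | 3 | 4 | 5 | 6 | 7 | 8 | 9 | 10

the unique w with this rank table is (6, 10, 9, 3, 4, 2, 1, 5, 7, 8).

5 SE-corners of the 25-cell Rothe diagram give Ess(w):

[(2, 9, 1), (3, 5, 0), (3, 8, 1), (5, 2, 0), (6, 1, 0)]


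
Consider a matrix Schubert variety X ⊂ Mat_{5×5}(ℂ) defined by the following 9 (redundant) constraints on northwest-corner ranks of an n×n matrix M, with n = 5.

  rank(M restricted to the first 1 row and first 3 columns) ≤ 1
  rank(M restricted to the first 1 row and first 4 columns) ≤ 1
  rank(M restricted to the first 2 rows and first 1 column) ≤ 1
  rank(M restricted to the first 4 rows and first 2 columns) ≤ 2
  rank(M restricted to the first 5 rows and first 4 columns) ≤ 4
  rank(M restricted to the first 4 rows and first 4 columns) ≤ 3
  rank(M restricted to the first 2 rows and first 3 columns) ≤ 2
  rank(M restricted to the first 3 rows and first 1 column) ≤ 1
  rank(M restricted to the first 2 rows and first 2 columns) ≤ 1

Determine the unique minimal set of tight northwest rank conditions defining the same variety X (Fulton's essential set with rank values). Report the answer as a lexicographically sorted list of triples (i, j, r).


The tightest implied rank at each (i,j), from the 9 conditions:

  1, 1, 1, 1, 1
  1, 1, 2, 2, 2
  1, 2, 3, 3, 3
  1, 2, 3, 3, 4
  1, 2, 3, 4, 5

the unique w with this rank table is (1, 3, 2, 5, 4).

Fulton essential set (2 of the 2 Rothe cells):

[(2, 2, 1), (4, 4, 3)]
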